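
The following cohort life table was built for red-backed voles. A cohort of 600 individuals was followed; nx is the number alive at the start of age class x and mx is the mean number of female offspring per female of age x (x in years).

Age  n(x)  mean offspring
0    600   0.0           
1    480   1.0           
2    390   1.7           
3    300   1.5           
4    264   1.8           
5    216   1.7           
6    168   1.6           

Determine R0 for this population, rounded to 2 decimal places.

lx = nx/n0 = nx/600: 1, 0.8, 0.65, 0.5, 0.44, 0.36, 0.28
lx·mx by age: 0, 0.8, 1.105, 0.75, 0.792, 0.612, 0.448
R0 = Σ lx·mx = 4.507 → 4.51

4.51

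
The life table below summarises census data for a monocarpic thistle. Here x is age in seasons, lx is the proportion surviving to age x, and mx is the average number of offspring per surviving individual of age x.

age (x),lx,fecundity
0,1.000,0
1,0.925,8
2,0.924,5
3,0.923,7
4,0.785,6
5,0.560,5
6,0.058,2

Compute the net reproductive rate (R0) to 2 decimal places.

lx·mx by age: 0, 7.4, 4.62, 6.461, 4.71, 2.8, 0.116
R0 = Σ lx·mx = 26.107 → 26.11

26.11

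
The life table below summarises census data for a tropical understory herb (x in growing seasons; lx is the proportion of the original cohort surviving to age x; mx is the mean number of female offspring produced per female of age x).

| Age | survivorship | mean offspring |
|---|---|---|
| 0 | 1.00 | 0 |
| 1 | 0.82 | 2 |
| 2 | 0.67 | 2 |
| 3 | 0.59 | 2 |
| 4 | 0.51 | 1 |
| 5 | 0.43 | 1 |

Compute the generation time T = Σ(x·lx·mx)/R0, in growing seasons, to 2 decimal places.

2.36

lx·mx: 0, 1.64, 1.34, 1.18, 0.51, 0.43 → R0 = 5.1
x·lx·mx: 0, 1.64, 2.68, 3.54, 2.04, 2.15 → Σ = 12.05
T = 12.05 / 5.1 = 2.362745… → 2.36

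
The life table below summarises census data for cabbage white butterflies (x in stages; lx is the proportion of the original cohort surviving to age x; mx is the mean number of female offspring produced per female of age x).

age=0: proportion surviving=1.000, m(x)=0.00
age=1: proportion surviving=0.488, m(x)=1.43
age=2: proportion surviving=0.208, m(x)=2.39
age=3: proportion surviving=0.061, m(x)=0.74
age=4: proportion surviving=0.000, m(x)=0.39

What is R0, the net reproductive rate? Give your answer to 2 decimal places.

1.24

lx·mx by age: 0, 0.69784, 0.49712, 0.04514, 0
R0 = Σ lx·mx = 1.2401 → 1.24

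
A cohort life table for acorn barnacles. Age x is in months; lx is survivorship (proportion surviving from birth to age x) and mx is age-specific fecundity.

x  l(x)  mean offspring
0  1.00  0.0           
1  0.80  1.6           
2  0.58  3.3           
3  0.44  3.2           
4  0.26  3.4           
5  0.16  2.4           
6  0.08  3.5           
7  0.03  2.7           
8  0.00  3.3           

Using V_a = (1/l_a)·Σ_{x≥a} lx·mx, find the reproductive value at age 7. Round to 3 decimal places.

lx·mx for x ≥ 7: 0.081, 0 → sum = 0.081
V_7 = 0.081 / l_7 = 0.081 / 0.03 = 2.7 → 2.700

2.700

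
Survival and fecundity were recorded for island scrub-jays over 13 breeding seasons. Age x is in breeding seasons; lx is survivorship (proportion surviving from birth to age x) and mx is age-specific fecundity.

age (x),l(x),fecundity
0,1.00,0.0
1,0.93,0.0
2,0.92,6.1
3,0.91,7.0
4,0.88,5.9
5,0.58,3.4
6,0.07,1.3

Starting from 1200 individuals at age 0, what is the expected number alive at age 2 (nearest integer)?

Expected survivors = N0 · l_2 = 1200 × 0.92 = 1104 → 1104

1104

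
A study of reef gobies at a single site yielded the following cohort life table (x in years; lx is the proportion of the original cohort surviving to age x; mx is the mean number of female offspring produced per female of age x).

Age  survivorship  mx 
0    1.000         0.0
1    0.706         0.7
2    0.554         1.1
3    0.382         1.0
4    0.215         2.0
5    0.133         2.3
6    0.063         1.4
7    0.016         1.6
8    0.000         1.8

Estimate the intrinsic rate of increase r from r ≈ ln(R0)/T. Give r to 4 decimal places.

0.2906

R0 = Σ lx·mx = 0 + 0.4942 + 0.6094 + 0.382 + 0.43 + 0.3059 + 0.0882 + 0.0256 + 0 = 2.3353
Σ x·lx·mx = 6.8169; T = 6.8169/2.3353 = 2.91907…
r ≈ ln(R0)/T = ln(2.3353)/2.91907… = 0.290552… → 0.2906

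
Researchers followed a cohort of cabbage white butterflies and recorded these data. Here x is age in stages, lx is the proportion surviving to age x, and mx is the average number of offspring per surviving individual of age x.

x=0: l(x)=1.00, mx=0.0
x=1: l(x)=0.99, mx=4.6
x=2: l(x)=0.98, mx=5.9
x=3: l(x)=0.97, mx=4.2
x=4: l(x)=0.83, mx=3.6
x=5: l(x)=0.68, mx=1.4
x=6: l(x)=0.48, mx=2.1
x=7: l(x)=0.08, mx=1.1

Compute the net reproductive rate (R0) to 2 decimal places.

19.45

lx·mx by age: 0, 4.554, 5.782, 4.074, 2.988, 0.952, 1.008, 0.088
R0 = Σ lx·mx = 19.446 → 19.45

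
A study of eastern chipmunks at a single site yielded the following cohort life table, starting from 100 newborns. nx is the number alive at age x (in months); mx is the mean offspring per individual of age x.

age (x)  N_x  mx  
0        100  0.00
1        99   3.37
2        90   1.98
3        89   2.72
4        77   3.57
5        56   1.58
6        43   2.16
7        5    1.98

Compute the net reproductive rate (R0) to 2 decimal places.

12.20

lx = nx/n0 = nx/100: 1, 0.99, 0.9, 0.89, 0.77, 0.56, 0.43, 0.05
lx·mx by age: 0, 3.3363, 1.782, 2.4208, 2.7489, 0.8848, 0.9288, 0.099
R0 = Σ lx·mx = 12.2006 → 12.20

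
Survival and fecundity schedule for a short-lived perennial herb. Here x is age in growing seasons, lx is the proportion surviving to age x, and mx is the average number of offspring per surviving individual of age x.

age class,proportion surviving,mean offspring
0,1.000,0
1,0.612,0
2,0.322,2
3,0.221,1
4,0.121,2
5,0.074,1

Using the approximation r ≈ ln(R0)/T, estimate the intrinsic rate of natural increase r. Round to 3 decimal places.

0.060

R0 = Σ lx·mx = 0 + 0 + 0.644 + 0.221 + 0.242 + 0.074 = 1.181
Σ x·lx·mx = 3.289; T = 3.289/1.181 = 2.78493…
r ≈ ln(R0)/T = ln(1.181)/2.78493… = 0.05974… → 0.060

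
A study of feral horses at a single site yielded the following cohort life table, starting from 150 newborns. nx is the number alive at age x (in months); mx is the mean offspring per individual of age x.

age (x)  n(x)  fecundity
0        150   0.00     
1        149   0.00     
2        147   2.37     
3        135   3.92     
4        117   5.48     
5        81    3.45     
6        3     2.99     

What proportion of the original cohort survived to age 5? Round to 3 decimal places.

l_5 = n_5/n_0 = 81/150 = 0.54 → 0.540

0.540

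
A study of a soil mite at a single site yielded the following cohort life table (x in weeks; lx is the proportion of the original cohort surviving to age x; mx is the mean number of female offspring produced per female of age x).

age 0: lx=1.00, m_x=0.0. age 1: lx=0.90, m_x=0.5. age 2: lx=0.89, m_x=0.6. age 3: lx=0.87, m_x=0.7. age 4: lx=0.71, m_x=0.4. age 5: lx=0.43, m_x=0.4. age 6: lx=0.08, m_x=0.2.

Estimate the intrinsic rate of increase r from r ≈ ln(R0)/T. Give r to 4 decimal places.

0.2754

R0 = Σ lx·mx = 0 + 0.45 + 0.534 + 0.609 + 0.284 + 0.172 + 0.016 = 2.065
Σ x·lx·mx = 5.437; T = 5.437/2.065 = 2.63293…
r ≈ ln(R0)/T = ln(2.065)/2.63293… = 0.275408… → 0.2754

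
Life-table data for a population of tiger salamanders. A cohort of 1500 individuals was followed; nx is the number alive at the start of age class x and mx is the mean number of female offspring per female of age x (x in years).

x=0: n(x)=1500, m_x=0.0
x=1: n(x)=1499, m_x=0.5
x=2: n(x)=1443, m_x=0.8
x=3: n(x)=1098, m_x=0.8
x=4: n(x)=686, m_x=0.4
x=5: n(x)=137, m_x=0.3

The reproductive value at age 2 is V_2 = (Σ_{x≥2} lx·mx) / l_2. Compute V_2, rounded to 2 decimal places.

lx = nx/n0 = nx/1500: 1, 0.99933…, 0.962, 0.732, 0.45733…, 0.09133…
lx·mx for x ≥ 2: 0.7696, 0.5856, 0.182933…, 0.0274… → sum = 1.565533…
V_2 = 1.565533… / l_2 = 1.565533… / 0.962 = 1.627374… → 1.63

1.63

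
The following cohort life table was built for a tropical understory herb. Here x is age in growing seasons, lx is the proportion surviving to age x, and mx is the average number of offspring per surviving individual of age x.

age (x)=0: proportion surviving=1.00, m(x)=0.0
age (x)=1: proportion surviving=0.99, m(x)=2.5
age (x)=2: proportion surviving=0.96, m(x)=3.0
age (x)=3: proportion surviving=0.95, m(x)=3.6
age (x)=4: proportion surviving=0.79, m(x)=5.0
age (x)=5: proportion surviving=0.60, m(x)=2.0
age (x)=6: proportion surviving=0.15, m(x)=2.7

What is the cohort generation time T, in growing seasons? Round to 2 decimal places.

lx·mx: 0, 2.475, 2.88, 3.42, 3.95, 1.2, 0.405 → R0 = 14.33
x·lx·mx: 0, 2.475, 5.76, 10.26, 15.8, 6, 2.43 → Σ = 42.725
T = 42.725 / 14.33 = 2.981507… → 2.98

2.98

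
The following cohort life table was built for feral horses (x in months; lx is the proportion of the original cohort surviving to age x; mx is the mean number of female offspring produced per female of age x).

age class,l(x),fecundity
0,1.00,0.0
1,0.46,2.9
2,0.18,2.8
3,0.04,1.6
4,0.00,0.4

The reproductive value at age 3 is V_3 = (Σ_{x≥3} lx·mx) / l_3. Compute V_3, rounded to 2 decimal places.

lx·mx for x ≥ 3: 0.064, 0 → sum = 0.064
V_3 = 0.064 / l_3 = 0.064 / 0.04 = 1.6 → 1.60

1.60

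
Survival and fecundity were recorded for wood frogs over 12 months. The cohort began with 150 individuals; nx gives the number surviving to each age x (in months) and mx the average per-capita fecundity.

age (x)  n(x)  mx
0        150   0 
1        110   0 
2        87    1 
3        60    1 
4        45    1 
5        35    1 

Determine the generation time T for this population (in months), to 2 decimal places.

lx = nx/n0 = nx/150: 1, 0.73333…, 0.58, 0.4, 0.3, 0.23333…
lx·mx: 0, 0, 0.58, 0.4, 0.3, 0.233333… → R0 = 1.513333…
x·lx·mx: 0, 0, 1.16, 1.2, 1.2, 1.166667… → Σ = 4.726667…
T = 4.726667… / 1.513333… = 3.123348… → 3.12

3.12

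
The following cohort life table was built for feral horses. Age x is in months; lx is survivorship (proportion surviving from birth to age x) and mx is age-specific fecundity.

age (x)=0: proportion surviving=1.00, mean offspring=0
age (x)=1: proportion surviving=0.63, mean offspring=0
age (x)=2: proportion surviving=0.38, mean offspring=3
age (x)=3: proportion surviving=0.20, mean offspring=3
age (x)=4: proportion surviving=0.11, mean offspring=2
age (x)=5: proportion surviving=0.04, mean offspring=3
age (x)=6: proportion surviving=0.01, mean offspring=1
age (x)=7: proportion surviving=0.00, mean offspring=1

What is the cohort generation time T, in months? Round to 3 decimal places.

2.689

lx·mx: 0, 0, 1.14, 0.6, 0.22, 0.12, 0.01, 0 → R0 = 2.09
x·lx·mx: 0, 0, 2.28, 1.8, 0.88, 0.6, 0.06, 0 → Σ = 5.62
T = 5.62 / 2.09 = 2.688995… → 2.689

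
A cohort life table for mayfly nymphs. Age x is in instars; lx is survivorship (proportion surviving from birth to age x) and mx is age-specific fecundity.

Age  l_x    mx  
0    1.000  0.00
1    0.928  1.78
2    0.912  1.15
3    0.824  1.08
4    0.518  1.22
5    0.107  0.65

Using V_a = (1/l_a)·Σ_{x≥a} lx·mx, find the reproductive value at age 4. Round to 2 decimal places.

lx·mx for x ≥ 4: 0.63196, 0.06955 → sum = 0.70151
V_4 = 0.70151 / l_4 = 0.70151 / 0.518 = 1.354266… → 1.35

1.35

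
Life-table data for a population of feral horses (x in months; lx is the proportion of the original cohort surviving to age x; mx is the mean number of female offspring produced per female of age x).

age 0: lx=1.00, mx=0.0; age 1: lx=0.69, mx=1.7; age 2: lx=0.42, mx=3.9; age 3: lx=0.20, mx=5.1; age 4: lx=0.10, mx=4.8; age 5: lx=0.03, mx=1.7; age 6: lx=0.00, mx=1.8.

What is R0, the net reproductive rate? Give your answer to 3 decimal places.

lx·mx by age: 0, 1.173, 1.638, 1.02, 0.48, 0.051, 0
R0 = Σ lx·mx = 4.362 → 4.362

4.362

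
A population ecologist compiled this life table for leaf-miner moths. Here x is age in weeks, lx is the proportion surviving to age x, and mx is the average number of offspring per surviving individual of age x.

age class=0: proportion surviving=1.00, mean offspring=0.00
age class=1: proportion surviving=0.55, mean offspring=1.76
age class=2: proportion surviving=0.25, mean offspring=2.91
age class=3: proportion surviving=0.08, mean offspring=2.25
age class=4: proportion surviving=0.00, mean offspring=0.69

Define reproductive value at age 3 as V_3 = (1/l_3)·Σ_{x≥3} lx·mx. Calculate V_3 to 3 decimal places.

2.250

lx·mx for x ≥ 3: 0.18, 0 → sum = 0.18
V_3 = 0.18 / l_3 = 0.18 / 0.08 = 2.25 → 2.250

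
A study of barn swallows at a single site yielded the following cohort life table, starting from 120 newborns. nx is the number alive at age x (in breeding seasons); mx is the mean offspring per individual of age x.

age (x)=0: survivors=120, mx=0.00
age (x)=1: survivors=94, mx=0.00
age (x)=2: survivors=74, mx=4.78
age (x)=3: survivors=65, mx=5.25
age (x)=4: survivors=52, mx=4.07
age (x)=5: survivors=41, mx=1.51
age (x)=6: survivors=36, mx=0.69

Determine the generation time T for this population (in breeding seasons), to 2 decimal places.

3.06

lx = nx/n0 = nx/120: 1, 0.78333…, 0.61667…, 0.54167…, 0.43333…, 0.34167…, 0.3
lx·mx: 0, 0, 2.947667…, 2.84375…, 1.763667…, 0.515917…, 0.207 → R0 = 8.278…
x·lx·mx: 0, 0, 5.895333…, 8.53125…, 7.054667…, 2.579583…, 1.242 → Σ = 25.302833…
T = 25.302833… / 8.278… = 3.056636… → 3.06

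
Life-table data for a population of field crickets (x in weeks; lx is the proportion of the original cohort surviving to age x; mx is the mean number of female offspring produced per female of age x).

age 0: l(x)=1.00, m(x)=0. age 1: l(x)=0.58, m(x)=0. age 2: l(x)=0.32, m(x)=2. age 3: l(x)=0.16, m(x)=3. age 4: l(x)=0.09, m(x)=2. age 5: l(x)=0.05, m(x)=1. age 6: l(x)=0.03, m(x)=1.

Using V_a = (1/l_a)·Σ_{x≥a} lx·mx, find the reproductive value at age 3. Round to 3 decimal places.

4.625

lx·mx for x ≥ 3: 0.48, 0.18, 0.05, 0.03 → sum = 0.74
V_3 = 0.74 / l_3 = 0.74 / 0.16 = 4.625 → 4.625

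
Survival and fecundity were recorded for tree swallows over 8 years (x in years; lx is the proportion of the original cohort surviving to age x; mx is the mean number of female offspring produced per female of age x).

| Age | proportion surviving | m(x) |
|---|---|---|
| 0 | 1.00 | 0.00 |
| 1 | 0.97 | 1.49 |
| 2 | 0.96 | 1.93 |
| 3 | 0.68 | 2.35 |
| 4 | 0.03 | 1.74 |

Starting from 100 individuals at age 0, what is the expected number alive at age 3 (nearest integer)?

Expected survivors = N0 · l_3 = 100 × 0.68 = 68 → 68

68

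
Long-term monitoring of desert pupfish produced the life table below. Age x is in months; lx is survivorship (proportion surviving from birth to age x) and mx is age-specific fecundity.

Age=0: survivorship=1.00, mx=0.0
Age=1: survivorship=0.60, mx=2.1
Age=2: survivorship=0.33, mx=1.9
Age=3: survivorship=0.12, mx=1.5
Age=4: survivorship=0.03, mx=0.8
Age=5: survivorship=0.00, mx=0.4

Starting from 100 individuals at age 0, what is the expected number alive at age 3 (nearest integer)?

Expected survivors = N0 · l_3 = 100 × 0.12 = 12 → 12

12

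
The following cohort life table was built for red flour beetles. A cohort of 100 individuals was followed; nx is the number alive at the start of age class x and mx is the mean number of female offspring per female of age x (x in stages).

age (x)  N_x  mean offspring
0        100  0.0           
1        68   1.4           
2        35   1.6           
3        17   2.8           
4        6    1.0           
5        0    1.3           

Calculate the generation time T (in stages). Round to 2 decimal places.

1.83

lx = nx/n0 = nx/100: 1, 0.68, 0.35, 0.17, 0.06, 0
lx·mx: 0, 0.952, 0.56, 0.476, 0.06, 0 → R0 = 2.048
x·lx·mx: 0, 0.952, 1.12, 1.428, 0.24, 0 → Σ = 3.74
T = 3.74 / 2.048 = 1.826172… → 1.83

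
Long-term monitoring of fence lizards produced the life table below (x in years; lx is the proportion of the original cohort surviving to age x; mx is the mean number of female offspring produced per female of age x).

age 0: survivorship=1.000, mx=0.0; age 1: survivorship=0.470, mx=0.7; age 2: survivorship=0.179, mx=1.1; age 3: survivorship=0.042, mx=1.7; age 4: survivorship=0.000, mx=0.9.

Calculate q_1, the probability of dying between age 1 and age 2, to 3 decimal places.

q_1 = (l_1 − l_2) / l_1 = (0.47 − 0.179) / 0.47
     = 0.291 / 0.47 = 0.619149… → 0.619

0.619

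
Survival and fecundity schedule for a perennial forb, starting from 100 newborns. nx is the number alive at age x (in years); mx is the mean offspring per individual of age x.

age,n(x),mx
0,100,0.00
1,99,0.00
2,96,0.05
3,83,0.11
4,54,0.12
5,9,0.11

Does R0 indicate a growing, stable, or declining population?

declining

lx = nx/n0 = nx/100: 1, 0.99, 0.96, 0.83, 0.54, 0.09
R0 = Σ lx·mx = 0 + 0 + 0.048 + 0.0913 + 0.0648 + 0.0099 = 0.214
R0 < 1, so the population is declining.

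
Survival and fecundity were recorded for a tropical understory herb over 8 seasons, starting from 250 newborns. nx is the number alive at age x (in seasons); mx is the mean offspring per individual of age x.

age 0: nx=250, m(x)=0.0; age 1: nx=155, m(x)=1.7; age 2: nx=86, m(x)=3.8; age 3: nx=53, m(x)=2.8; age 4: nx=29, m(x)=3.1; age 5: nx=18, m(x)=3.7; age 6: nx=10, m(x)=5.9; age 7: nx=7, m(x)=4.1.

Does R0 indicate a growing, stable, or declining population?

lx = nx/n0 = nx/250: 1, 0.62, 0.344, 0.212, 0.116, 0.072, 0.04, 0.028
R0 = Σ lx·mx = 0 + 1.054 + 1.3072 + 0.5936 + 0.3596 + 0.2664 + 0.236 + 0.1148 = 3.9316
R0 > 1, so the population is growing.

growing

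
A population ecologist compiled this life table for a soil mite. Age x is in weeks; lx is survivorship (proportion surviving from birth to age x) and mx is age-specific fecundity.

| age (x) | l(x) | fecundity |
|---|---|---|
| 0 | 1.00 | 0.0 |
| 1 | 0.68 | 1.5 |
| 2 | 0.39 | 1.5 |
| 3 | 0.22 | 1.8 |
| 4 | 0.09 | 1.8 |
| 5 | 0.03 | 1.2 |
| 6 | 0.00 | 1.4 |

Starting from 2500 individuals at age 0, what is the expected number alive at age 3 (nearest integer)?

550

Expected survivors = N0 · l_3 = 2500 × 0.22 = 550 → 550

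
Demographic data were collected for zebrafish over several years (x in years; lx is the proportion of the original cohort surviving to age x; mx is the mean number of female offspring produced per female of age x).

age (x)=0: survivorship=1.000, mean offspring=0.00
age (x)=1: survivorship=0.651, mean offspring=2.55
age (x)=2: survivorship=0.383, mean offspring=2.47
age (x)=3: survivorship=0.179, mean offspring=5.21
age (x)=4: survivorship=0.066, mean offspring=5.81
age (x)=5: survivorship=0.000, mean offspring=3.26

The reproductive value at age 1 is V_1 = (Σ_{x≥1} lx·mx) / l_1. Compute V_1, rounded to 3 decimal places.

lx·mx for x ≥ 1: 1.66005, 0.94601, 0.93259, 0.38346, 0 → sum = 3.92211
V_1 = 3.92211 / l_1 = 3.92211 / 0.651 = 6.024747… → 6.025

6.025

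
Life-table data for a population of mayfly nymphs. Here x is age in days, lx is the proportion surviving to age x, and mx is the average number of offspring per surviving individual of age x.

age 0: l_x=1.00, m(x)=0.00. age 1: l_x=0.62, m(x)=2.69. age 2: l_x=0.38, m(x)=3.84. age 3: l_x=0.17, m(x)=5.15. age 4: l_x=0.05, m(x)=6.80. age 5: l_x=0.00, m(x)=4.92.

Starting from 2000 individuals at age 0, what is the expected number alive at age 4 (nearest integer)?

100

Expected survivors = N0 · l_4 = 2000 × 0.05 = 100 → 100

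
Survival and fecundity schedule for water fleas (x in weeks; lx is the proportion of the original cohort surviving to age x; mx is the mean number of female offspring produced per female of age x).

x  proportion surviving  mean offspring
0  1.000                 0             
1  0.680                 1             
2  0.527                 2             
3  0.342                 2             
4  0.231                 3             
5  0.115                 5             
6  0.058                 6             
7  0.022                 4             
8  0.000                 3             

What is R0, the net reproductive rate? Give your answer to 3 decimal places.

4.122

lx·mx by age: 0, 0.68, 1.054, 0.684, 0.693, 0.575, 0.348, 0.088, 0
R0 = Σ lx·mx = 4.122 → 4.122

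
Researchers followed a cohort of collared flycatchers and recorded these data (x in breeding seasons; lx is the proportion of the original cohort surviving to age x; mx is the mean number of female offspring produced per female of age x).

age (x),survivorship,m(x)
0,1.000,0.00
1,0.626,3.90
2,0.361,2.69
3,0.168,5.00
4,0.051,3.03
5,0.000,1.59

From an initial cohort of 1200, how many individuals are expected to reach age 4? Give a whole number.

61

Expected survivors = N0 · l_4 = 1200 × 0.051 = 61.2 → 61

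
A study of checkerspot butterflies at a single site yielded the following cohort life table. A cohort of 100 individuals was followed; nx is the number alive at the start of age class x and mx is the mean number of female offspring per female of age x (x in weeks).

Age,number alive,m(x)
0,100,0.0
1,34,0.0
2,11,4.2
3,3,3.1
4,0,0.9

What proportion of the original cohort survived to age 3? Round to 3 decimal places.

l_3 = n_3/n_0 = 3/100 = 0.03 → 0.030

0.030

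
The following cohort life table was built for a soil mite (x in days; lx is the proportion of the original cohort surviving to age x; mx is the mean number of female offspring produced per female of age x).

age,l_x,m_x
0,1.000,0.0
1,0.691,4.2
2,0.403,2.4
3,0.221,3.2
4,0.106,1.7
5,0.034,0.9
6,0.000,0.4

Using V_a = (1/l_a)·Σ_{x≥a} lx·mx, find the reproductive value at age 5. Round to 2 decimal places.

lx·mx for x ≥ 5: 0.0306, 0 → sum = 0.0306
V_5 = 0.0306 / l_5 = 0.0306 / 0.034 = 0.9 → 0.90

0.90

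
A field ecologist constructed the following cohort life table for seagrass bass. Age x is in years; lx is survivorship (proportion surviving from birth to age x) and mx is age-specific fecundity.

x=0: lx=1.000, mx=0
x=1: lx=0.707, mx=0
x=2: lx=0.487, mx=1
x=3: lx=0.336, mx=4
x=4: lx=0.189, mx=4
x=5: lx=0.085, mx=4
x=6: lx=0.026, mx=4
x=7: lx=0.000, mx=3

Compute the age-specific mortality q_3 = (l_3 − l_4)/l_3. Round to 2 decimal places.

0.44

q_3 = (l_3 − l_4) / l_3 = (0.336 − 0.189) / 0.336
     = 0.147 / 0.336 = 0.4375 → 0.44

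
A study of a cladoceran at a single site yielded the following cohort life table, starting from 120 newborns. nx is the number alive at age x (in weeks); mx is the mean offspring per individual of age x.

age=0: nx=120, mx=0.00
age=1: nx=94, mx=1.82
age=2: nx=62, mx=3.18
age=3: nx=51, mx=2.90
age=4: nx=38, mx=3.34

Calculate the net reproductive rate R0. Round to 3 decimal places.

5.359

lx = nx/n0 = nx/120: 1, 0.78333…, 0.51667…, 0.425, 0.31667…
lx·mx by age: 0, 1.425667…, 1.643…, 1.2325, 1.057667…
R0 = Σ lx·mx = 5.358833… → 5.359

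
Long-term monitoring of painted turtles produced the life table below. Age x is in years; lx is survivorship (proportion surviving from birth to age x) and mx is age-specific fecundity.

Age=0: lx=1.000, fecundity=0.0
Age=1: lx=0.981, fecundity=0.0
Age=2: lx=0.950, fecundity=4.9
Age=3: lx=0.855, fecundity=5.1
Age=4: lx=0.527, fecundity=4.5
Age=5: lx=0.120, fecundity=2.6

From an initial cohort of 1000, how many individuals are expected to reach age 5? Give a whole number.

120

Expected survivors = N0 · l_5 = 1000 × 0.120 = 120 → 120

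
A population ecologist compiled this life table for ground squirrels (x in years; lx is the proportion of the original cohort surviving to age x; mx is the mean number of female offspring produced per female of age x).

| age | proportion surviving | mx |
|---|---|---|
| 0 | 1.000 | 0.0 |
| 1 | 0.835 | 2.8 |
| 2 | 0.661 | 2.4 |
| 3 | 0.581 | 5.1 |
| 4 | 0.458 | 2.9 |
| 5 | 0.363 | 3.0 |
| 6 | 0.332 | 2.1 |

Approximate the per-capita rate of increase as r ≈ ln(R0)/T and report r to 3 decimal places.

0.785

R0 = Σ lx·mx = 0 + 2.338 + 1.5864 + 2.9631 + 1.3282 + 1.089 + 0.6972 = 10.0019
Σ x·lx·mx = 29.3411; T = 29.3411/10.0019 = 2.93355…
r ≈ ln(R0)/T = ln(10.0019)/2.93355… = 0.78498… → 0.785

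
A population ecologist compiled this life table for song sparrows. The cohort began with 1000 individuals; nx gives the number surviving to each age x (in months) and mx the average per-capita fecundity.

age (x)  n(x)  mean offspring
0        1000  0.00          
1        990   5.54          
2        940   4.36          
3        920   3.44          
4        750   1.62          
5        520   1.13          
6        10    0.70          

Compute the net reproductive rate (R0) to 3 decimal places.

14.557

lx = nx/n0 = nx/1000: 1, 0.99, 0.94, 0.92, 0.75, 0.52, 0.01
lx·mx by age: 0, 5.4846, 4.0984, 3.1648, 1.215, 0.5876, 0.007
R0 = Σ lx·mx = 14.5574 → 14.557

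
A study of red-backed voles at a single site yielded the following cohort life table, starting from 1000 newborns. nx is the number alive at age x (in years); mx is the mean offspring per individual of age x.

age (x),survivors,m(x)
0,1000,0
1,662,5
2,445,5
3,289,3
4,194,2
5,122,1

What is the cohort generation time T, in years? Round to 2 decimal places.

lx = nx/n0 = nx/1000: 1, 0.662, 0.445, 0.289, 0.194, 0.122
lx·mx: 0, 3.31, 2.225, 0.867, 0.388, 0.122 → R0 = 6.912
x·lx·mx: 0, 3.31, 4.45, 2.601, 1.552, 0.61 → Σ = 12.523
T = 12.523 / 6.912 = 1.811777… → 1.81

1.81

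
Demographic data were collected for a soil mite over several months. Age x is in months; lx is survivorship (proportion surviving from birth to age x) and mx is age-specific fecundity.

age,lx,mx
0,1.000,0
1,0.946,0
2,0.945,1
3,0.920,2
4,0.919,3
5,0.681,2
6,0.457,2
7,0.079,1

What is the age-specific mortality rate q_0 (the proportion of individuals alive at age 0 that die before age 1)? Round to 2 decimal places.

0.05

q_0 = (l_0 − l_1) / l_0 = (1 − 0.946) / 1
     = 0.054 / 1 = 0.054 → 0.05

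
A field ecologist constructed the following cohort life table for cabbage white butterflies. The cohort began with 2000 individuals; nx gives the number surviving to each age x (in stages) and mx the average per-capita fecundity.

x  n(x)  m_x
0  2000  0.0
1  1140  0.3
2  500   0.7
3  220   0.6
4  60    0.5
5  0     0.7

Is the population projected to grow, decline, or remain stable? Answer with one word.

lx = nx/n0 = nx/2000: 1, 0.57, 0.25, 0.11, 0.03, 0
R0 = Σ lx·mx = 0 + 0.171 + 0.175 + 0.066 + 0.015 + 0 = 0.427
R0 < 1, so the population is declining.

declining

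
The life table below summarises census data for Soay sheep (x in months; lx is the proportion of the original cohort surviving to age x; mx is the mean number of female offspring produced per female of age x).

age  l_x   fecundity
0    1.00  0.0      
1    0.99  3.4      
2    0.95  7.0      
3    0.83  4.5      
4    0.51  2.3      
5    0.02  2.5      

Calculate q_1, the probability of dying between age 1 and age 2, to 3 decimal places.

q_1 = (l_1 − l_2) / l_1 = (0.99 − 0.95) / 0.99
     = 0.04 / 0.99 = 0.040404… → 0.040

0.040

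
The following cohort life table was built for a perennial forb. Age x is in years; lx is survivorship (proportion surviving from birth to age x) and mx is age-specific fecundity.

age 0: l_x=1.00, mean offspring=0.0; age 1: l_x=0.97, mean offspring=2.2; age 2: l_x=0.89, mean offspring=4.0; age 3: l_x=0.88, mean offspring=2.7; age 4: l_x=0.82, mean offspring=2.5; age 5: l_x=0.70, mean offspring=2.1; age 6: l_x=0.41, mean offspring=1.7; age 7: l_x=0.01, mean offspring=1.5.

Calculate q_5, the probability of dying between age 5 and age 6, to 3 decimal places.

q_5 = (l_5 − l_6) / l_5 = (0.7 − 0.41) / 0.7
     = 0.29 / 0.7 = 0.414286… → 0.414

0.414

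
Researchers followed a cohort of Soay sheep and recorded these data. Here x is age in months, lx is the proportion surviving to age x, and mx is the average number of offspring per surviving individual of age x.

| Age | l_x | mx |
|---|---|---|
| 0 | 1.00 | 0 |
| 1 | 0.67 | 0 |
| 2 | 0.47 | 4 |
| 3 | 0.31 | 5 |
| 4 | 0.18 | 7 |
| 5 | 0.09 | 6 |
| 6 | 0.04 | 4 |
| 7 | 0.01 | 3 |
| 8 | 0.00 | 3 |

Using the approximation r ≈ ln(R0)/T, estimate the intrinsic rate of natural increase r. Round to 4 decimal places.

0.5289

R0 = Σ lx·mx = 0 + 0 + 1.88 + 1.55 + 1.26 + 0.54 + 0.16 + 0.03 + 0 = 5.42
Σ x·lx·mx = 17.32; T = 17.32/5.42 = 3.19557…
r ≈ ln(R0)/T = ln(5.42)/3.19557… = 0.528887… → 0.5289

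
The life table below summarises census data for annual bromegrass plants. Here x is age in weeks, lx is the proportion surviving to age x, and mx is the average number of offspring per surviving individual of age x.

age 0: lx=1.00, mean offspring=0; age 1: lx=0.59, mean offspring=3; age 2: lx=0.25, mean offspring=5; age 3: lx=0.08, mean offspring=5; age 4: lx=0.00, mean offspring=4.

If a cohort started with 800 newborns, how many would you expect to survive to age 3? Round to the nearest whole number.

Expected survivors = N0 · l_3 = 800 × 0.08 = 64 → 64

64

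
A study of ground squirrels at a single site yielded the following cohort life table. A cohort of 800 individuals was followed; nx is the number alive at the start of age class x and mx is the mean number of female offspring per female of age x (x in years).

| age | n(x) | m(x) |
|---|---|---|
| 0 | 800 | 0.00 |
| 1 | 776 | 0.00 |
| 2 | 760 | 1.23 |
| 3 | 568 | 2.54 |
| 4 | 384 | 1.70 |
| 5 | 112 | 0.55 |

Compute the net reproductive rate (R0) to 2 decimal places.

3.86

lx = nx/n0 = nx/800: 1, 0.97, 0.95, 0.71, 0.48, 0.14
lx·mx by age: 0, 0, 1.1685, 1.8034, 0.816, 0.077
R0 = Σ lx·mx = 3.8649 → 3.86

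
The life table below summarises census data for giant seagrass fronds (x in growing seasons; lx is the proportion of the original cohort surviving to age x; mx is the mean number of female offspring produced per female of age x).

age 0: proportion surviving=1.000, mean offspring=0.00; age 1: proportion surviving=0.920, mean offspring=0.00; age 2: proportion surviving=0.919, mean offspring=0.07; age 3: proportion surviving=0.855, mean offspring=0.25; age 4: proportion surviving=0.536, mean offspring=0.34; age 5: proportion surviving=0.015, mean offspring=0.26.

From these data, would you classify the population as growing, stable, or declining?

declining

R0 = Σ lx·mx = 0 + 0 + 0.06433 + 0.21375 + 0.18224 + 0.0039 = 0.46422
R0 < 1, so the population is declining.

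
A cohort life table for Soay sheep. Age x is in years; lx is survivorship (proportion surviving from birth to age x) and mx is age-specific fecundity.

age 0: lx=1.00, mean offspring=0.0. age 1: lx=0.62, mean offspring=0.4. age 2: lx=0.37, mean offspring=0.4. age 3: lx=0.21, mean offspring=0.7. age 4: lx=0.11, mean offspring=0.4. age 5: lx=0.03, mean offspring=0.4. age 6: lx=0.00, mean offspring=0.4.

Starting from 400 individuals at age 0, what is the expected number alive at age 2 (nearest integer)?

148

Expected survivors = N0 · l_2 = 400 × 0.37 = 148 → 148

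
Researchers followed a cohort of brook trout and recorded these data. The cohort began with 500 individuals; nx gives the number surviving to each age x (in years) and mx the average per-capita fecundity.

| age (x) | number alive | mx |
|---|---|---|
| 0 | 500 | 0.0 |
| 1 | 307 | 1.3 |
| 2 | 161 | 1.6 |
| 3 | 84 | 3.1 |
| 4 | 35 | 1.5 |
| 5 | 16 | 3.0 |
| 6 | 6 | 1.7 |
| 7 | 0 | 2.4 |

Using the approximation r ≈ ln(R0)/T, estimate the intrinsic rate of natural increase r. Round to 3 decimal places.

lx = nx/n0 = nx/500: 1, 0.614, 0.322, 0.168, 0.07, 0.032, 0.012, 0
R0 = Σ lx·mx = 0 + 0.7982 + 0.5152 + 0.5208 + 0.105 + 0.096 + 0.0204 + 0 = 2.0556
Σ x·lx·mx = 4.4134; T = 4.4134/2.0556 = 2.14701…
r ≈ ln(R0)/T = ln(2.0556)/2.14701… = 0.33561… → 0.336

0.336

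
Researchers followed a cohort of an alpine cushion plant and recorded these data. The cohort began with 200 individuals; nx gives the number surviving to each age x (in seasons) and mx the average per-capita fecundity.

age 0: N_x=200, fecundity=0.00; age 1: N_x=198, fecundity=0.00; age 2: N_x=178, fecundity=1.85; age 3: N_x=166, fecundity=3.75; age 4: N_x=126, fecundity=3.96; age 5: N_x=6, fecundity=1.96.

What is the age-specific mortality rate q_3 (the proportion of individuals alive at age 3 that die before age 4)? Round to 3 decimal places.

lx = nx/n0 = nx/200: 1, 0.99, 0.89, 0.83, 0.63, 0.03
q_3 = (l_3 − l_4) / l_3 = (0.83 − 0.63) / 0.83
     = 0.2 / 0.83 = 0.240964… → 0.241

0.241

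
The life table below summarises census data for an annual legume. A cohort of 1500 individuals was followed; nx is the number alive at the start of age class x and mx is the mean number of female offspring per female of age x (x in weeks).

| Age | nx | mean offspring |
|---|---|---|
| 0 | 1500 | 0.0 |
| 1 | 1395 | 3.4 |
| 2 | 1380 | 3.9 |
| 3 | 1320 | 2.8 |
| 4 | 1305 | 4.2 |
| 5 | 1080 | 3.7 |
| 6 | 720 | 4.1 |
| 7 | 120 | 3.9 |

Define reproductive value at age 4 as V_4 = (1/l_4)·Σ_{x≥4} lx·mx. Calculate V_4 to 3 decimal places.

lx = nx/n0 = nx/1500: 1, 0.93, 0.92, 0.88, 0.87, 0.72, 0.48, 0.08
lx·mx for x ≥ 4: 3.654, 2.664, 1.968, 0.312 → sum = 8.598
V_4 = 8.598 / l_4 = 8.598 / 0.87 = 9.882759… → 9.883

9.883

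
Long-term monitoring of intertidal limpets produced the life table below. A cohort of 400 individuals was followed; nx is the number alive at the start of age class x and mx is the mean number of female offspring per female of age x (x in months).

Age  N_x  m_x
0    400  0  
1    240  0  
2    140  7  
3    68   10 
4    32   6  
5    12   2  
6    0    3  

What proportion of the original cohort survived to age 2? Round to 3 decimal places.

l_2 = n_2/n_0 = 140/400 = 0.35 → 0.350

0.350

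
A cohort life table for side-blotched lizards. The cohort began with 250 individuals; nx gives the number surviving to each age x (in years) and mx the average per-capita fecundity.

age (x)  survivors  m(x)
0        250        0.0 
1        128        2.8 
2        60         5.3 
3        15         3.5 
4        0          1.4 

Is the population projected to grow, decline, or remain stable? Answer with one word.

lx = nx/n0 = nx/250: 1, 0.512, 0.24, 0.06, 0
R0 = Σ lx·mx = 0 + 1.4336 + 1.272 + 0.21 + 0 = 2.9156
R0 > 1, so the population is growing.

growing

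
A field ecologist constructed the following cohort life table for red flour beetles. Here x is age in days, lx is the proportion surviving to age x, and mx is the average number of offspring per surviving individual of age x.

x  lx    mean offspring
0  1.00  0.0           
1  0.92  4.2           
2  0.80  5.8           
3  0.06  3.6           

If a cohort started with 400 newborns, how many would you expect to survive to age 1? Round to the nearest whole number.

368

Expected survivors = N0 · l_1 = 400 × 0.92 = 368 → 368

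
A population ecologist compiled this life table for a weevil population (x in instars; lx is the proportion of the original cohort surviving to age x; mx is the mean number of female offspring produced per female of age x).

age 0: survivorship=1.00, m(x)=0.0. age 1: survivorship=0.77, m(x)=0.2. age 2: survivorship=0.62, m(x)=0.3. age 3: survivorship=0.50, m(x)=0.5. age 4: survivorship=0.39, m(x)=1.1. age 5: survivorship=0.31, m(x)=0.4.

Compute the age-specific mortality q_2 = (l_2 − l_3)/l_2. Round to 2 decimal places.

q_2 = (l_2 − l_3) / l_2 = (0.62 − 0.5) / 0.62
     = 0.12 / 0.62 = 0.193548… → 0.19

0.19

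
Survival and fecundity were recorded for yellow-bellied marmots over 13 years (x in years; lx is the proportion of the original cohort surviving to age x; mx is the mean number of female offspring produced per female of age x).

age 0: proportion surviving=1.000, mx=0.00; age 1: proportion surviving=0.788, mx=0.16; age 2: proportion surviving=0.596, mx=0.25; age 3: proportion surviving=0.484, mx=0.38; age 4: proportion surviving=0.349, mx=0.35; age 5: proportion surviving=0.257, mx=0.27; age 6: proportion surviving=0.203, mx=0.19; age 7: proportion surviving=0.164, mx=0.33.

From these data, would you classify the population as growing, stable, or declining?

declining

R0 = Σ lx·mx = 0 + 0.12608 + 0.149 + 0.18392 + 0.12215 + 0.06939 + 0.03857 + 0.05412 = 0.74323
R0 < 1, so the population is declining.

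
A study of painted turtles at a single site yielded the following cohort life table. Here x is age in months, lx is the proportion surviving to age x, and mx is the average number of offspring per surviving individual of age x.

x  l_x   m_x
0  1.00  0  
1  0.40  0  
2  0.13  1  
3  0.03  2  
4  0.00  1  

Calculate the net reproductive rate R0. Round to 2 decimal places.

0.19

lx·mx by age: 0, 0, 0.13, 0.06, 0
R0 = Σ lx·mx = 0.19 → 0.19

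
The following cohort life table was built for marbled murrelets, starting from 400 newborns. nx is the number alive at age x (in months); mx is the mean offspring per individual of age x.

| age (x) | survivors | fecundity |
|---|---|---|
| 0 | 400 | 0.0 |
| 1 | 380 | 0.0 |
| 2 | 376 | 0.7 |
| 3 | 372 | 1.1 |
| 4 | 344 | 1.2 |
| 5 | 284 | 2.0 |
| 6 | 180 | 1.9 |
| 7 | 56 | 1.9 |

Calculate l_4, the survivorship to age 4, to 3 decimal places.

0.860

l_4 = n_4/n_0 = 344/400 = 0.86 → 0.860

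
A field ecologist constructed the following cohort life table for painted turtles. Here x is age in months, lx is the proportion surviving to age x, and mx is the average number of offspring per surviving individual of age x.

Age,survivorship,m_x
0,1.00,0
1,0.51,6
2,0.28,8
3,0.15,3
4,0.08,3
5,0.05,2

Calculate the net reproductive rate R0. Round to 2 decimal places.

lx·mx by age: 0, 3.06, 2.24, 0.45, 0.24, 0.1
R0 = Σ lx·mx = 6.09 → 6.09

6.09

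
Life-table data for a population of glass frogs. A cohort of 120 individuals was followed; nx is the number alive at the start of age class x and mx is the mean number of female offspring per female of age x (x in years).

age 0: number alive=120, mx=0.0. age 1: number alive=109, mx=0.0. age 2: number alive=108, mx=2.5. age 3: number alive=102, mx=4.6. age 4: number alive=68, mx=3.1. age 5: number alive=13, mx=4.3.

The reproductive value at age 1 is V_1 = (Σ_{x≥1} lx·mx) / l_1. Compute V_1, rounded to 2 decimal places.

lx = nx/n0 = nx/120: 1, 0.90833…, 0.9, 0.85, 0.56667…, 0.10833…
lx·mx for x ≥ 1: 0, 2.25, 3.91, 1.756667…, 0.465833… → sum = 8.3825…
V_1 = 8.3825… / l_1 = 8.3825… / 0.908333… = 9.22844… → 9.23

9.23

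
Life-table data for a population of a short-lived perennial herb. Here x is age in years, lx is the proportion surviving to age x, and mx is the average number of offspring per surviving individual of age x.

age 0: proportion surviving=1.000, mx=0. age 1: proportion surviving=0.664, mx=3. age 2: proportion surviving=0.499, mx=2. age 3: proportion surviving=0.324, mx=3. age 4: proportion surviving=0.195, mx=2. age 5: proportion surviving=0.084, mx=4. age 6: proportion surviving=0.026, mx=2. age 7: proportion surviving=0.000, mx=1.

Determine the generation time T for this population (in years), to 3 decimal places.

2.206

lx·mx: 0, 1.992, 0.998, 0.972, 0.39, 0.336, 0.052, 0 → R0 = 4.74
x·lx·mx: 0, 1.992, 1.996, 2.916, 1.56, 1.68, 0.312, 0 → Σ = 10.456
T = 10.456 / 4.74 = 2.205907… → 2.206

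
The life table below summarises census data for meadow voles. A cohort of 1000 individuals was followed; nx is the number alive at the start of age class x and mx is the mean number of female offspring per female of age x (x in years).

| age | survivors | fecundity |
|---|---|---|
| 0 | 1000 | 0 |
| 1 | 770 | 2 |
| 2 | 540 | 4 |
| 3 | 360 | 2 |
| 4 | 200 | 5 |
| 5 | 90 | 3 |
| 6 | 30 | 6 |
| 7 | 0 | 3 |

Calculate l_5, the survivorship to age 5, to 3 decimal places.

0.090

l_5 = n_5/n_0 = 90/1000 = 0.09 → 0.090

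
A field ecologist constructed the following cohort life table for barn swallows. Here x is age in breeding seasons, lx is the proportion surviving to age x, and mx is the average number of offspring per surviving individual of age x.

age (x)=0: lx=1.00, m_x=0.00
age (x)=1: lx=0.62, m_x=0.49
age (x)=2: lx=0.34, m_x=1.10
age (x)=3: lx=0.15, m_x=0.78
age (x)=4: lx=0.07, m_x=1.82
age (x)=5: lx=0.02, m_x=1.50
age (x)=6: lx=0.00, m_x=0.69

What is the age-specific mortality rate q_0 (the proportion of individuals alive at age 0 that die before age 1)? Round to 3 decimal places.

0.380

q_0 = (l_0 − l_1) / l_0 = (1 − 0.62) / 1
     = 0.38 / 1 = 0.38 → 0.380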